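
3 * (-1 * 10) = -30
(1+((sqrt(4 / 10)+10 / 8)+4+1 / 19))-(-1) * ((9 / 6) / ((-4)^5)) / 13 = sqrt(10) / 5+3188167 / 505856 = 6.93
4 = 4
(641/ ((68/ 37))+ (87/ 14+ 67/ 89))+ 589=40023241/ 42364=944.75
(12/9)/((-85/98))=-392/255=-1.54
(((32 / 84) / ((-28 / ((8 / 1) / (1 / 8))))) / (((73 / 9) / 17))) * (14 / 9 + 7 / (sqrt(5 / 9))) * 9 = -176256 * sqrt(5) / 2555-13056 / 511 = -179.80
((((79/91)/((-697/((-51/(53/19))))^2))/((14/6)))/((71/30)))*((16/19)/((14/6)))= 58358880/1494910780181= 0.00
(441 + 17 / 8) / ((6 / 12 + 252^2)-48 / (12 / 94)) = 3545 / 505028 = 0.01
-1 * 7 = -7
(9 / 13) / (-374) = -9 / 4862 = -0.00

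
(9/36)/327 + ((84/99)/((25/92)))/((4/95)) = 1778317/23980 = 74.16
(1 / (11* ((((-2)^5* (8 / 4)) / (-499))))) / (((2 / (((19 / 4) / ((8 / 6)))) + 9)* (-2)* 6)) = -9481 / 1534720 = -0.01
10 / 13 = 0.77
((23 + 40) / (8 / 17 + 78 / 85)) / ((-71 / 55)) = -294525 / 8378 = -35.15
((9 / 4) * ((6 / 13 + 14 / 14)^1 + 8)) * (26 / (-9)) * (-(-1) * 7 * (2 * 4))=-3444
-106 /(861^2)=-106 /741321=-0.00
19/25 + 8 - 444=-10881/25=-435.24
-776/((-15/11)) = 8536/15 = 569.07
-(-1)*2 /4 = 1 /2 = 0.50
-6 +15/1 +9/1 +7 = 25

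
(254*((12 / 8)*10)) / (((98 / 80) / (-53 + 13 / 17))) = -135331200 / 833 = -162462.42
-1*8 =-8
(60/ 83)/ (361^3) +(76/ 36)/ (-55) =-74191324637/ 1932880020885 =-0.04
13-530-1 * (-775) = 258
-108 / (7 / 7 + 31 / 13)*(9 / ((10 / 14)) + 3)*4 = -109512 / 55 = -1991.13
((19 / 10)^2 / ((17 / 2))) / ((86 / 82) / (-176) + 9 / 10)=1302488 / 2741845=0.48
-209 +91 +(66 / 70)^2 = -143461 / 1225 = -117.11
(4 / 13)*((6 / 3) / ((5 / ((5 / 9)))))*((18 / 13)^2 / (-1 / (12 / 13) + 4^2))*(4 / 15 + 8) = 0.07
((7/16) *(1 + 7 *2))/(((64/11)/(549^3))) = 191116867095/1024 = 186637565.52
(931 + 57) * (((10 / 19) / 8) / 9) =65 / 9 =7.22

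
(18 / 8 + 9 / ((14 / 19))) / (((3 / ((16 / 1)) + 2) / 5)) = 1620 / 49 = 33.06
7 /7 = 1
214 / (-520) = -107 / 260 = -0.41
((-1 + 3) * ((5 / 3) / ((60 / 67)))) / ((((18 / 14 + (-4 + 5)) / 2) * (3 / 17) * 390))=7973 / 168480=0.05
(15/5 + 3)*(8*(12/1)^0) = 48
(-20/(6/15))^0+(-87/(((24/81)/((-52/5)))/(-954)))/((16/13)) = -189359857/80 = -2366998.21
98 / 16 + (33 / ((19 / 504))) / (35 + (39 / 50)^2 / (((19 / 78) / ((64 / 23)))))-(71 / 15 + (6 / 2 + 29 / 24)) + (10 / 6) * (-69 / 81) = 308684307871 / 18561284460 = 16.63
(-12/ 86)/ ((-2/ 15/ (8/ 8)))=45/ 43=1.05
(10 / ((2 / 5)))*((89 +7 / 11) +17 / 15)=74885 / 33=2269.24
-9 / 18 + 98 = 195 / 2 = 97.50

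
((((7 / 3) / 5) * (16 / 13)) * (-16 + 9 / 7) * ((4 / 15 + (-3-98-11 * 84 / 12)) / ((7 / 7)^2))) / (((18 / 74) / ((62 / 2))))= 5039422496 / 26325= 191431.05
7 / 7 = 1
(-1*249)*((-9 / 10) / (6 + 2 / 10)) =2241 / 62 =36.15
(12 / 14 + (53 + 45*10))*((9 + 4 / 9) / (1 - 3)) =-2379.33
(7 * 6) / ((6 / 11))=77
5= 5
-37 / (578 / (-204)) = 222 / 17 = 13.06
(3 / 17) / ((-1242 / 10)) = -5 / 3519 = -0.00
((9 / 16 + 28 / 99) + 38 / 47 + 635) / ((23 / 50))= 1184940125 / 856152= 1384.03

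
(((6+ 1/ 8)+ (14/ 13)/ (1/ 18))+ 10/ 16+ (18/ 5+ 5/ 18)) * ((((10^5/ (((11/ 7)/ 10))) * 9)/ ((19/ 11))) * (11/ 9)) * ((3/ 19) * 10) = 2703816500000/ 14079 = 192046061.51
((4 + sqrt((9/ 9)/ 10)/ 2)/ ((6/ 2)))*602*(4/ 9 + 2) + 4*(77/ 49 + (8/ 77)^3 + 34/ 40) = 3311*sqrt(10)/ 135 + 121523687027/ 61631955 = 2049.32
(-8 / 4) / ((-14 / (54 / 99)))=6 / 77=0.08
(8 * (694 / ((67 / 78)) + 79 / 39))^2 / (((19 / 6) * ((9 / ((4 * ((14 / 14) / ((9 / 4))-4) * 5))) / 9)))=-366946099730923520 / 389182833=-942863016.09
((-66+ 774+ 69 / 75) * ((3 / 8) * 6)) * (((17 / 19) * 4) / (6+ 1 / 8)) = 21692952 / 23275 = 932.03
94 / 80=47 / 40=1.18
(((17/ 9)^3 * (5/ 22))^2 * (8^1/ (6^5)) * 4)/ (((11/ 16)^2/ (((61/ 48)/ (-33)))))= -147239170900/ 187183371521817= -0.00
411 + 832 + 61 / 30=37351 / 30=1245.03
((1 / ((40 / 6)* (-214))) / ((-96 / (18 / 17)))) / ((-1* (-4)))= 9 / 4656640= 0.00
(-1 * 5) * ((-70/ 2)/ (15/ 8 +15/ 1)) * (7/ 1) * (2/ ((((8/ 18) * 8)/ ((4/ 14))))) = 35/ 3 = 11.67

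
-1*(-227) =227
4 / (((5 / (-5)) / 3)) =-12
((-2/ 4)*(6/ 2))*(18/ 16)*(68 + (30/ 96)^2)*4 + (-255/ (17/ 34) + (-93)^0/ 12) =-2978537/ 3072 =-969.58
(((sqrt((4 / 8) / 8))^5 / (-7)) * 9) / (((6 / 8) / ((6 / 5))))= -9 / 4480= -0.00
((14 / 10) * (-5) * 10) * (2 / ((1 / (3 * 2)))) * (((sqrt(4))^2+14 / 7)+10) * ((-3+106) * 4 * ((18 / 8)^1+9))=-62294400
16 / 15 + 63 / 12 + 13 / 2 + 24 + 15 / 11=38.18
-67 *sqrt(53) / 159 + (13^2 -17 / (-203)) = 34324 / 203 -67 *sqrt(53) / 159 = 166.02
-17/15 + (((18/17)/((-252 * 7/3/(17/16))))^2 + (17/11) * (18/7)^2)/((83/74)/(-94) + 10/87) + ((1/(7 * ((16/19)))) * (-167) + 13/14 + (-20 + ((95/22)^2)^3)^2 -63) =41776074.09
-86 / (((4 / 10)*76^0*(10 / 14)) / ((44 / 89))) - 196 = -30688 / 89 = -344.81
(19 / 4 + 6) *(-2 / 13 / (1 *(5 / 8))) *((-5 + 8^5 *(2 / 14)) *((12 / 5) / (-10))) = 33780456 / 11375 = 2969.71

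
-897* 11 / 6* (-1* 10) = 16445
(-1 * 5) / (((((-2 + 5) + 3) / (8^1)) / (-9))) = 60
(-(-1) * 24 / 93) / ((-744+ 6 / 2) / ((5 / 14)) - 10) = -5 / 40393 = -0.00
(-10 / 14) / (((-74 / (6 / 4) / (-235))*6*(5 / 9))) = -2115 / 2072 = -1.02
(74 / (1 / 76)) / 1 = 5624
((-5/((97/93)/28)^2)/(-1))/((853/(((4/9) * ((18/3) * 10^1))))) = 904108800/8025877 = 112.65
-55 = -55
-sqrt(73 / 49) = -sqrt(73) / 7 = -1.22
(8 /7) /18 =4 /63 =0.06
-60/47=-1.28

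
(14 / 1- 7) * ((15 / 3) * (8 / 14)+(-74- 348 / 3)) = -1310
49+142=191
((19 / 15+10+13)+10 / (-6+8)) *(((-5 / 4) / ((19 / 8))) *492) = -143992 / 19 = -7578.53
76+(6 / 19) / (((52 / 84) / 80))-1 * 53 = 15761 / 247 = 63.81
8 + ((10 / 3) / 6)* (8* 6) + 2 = 110 / 3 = 36.67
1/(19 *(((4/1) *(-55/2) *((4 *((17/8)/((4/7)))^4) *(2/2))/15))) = -393216/41911589489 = -0.00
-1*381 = -381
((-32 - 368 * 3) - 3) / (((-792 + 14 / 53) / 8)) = 241468 / 20981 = 11.51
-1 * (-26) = 26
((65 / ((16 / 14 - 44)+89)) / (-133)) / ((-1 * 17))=65 / 104329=0.00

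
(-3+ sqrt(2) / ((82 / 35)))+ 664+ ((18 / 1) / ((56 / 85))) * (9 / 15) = 35 * sqrt(2) / 82+ 18967 / 28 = 678.00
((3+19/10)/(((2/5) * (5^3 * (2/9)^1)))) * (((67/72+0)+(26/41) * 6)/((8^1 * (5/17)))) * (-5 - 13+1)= -197956619/13120000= -15.09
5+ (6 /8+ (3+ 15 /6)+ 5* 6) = 165 /4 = 41.25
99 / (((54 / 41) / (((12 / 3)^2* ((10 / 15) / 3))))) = 7216 / 27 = 267.26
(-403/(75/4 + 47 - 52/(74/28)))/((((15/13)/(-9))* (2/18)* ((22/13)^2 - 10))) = -65518934/761455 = -86.04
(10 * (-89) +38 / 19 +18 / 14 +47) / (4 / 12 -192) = 17634 / 4025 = 4.38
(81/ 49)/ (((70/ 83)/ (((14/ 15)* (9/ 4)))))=20169/ 4900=4.12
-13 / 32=-0.41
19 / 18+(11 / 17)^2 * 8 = 22915 / 5202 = 4.41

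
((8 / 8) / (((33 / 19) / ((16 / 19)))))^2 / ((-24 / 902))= -8.84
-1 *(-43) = 43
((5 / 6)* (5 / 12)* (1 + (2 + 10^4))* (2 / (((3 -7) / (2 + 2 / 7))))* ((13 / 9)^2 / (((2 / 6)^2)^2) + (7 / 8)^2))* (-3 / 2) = 388152125 / 384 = 1010812.83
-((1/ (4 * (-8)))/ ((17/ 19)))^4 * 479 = -62423759/ 87578116096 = -0.00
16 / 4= 4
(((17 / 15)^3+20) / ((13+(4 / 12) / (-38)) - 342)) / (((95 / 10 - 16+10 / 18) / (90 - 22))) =374230384 / 501656125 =0.75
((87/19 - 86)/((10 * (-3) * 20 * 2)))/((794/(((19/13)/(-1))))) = -119/952800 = -0.00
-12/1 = -12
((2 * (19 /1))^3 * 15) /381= 274360 /127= 2160.31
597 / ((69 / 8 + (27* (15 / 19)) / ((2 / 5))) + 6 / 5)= 151240 / 15989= 9.46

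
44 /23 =1.91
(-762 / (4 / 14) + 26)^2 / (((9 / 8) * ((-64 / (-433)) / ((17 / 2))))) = 51342099041 / 144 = 356542354.45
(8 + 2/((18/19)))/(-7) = -13/9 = -1.44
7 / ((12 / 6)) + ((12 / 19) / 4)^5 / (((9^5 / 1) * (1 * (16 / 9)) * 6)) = 22463170129 / 6418048608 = 3.50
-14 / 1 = -14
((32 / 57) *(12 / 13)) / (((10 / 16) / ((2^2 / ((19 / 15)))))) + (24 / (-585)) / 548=25251118 / 9644115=2.62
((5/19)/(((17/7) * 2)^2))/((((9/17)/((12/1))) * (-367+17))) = -7/9690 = -0.00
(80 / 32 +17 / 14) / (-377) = -2 / 203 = -0.01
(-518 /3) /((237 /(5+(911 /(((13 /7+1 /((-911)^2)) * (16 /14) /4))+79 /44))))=-35321403961907 /28126870860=-1255.79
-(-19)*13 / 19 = 13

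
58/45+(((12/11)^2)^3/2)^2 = 282334975892698/141229276952445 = 2.00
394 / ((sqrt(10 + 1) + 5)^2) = 5.70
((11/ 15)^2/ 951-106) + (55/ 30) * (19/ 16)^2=-11329557673/ 109555200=-103.41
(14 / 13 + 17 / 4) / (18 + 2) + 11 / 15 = 3119 / 3120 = 1.00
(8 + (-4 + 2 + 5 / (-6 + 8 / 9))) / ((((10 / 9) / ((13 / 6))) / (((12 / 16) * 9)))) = 243243 / 3680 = 66.10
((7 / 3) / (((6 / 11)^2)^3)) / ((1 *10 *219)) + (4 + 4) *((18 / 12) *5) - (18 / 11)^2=2127592037287 / 37090120320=57.36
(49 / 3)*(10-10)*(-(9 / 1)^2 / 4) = 0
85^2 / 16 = 7225 / 16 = 451.56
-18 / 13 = -1.38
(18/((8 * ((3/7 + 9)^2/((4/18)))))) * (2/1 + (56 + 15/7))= 2947/8712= 0.34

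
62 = 62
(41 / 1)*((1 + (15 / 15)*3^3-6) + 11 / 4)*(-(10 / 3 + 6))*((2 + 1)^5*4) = -9205812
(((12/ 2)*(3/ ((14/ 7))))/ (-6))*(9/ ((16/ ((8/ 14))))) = -0.48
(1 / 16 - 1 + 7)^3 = 222.82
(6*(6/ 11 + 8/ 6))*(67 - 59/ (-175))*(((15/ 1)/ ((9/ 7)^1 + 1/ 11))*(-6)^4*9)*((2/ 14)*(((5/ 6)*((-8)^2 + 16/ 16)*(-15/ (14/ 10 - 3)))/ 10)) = 259648950600/ 371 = 699862400.54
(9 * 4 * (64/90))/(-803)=-128/4015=-0.03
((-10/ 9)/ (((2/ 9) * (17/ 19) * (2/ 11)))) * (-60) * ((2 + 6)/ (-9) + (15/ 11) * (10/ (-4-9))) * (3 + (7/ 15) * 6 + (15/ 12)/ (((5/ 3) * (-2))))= -19386.81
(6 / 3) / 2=1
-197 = -197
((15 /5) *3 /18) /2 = 1 /4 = 0.25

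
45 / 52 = 0.87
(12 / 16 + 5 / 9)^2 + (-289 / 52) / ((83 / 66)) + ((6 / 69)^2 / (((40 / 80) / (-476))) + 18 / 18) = -6593631121 / 739745136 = -8.91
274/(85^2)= 274/7225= 0.04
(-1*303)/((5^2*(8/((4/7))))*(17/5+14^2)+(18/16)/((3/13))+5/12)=-7272/1675087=-0.00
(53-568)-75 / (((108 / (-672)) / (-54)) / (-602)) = 15169885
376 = 376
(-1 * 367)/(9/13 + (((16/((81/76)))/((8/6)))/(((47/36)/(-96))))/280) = 7848295/48427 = 162.06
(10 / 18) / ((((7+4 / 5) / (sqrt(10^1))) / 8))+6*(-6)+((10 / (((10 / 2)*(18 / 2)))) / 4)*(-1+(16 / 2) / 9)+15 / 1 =-3403 / 162+200*sqrt(10) / 351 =-19.20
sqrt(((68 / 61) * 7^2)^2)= 3332 / 61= 54.62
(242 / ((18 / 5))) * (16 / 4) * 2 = 4840 / 9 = 537.78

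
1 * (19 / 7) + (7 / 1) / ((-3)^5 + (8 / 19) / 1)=86640 / 32263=2.69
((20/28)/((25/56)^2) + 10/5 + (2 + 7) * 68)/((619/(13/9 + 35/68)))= 46280201/23676750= 1.95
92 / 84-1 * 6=-4.90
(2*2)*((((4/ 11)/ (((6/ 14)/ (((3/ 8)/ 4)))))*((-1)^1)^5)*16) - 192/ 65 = -5752/ 715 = -8.04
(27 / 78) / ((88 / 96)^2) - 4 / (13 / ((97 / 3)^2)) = -4548124 / 14157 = -321.26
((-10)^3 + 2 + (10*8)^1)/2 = -459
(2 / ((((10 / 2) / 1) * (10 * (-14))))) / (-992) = 1 / 347200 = 0.00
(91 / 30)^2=8281 / 900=9.20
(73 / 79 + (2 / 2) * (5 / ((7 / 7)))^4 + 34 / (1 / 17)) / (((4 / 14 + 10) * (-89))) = -332885 / 253116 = -1.32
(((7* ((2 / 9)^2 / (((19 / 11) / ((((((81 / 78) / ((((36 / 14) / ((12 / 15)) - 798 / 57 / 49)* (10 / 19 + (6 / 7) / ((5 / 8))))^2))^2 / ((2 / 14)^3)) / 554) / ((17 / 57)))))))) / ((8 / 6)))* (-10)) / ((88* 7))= -65227072113858571875 / 11408229182398599888137632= -0.00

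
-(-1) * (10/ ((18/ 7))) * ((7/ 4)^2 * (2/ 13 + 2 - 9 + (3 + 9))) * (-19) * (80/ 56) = -1666.05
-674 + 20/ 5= -670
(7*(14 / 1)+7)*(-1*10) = -1050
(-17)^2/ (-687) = -289/ 687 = -0.42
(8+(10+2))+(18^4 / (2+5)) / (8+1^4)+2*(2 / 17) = 200696 / 119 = 1686.52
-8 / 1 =-8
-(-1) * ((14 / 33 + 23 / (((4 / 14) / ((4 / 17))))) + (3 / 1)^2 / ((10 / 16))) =94712 / 2805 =33.77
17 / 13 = 1.31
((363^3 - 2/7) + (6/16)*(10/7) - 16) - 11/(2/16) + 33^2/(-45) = 956640381/20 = 47832019.05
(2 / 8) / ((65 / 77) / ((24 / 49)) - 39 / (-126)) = 462 / 3757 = 0.12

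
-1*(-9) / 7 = 9 / 7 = 1.29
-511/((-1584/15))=2555/528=4.84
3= 3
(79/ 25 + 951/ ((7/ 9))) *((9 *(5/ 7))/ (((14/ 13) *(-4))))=-3137472/ 1715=-1829.43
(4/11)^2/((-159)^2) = 16/3059001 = 0.00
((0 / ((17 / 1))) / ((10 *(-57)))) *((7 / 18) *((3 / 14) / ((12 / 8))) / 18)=0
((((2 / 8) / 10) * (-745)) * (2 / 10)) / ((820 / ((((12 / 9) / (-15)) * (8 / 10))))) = 149 / 461250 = 0.00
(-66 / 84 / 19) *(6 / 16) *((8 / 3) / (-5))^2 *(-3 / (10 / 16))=352 / 16625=0.02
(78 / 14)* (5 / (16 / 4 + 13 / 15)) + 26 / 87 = 6.02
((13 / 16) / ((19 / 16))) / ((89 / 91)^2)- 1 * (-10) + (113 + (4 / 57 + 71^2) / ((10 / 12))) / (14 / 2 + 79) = 5330524547 / 64714570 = 82.37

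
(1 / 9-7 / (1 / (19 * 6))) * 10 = -7978.89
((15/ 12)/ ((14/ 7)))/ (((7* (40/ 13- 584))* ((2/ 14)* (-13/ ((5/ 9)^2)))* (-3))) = -125/ 14681088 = -0.00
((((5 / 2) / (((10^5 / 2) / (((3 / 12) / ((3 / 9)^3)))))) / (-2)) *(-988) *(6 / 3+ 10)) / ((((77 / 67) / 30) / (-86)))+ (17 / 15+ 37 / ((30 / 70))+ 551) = -445018603 / 115500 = -3852.97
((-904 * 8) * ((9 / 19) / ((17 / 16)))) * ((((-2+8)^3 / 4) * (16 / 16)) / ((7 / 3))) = -168708096 / 2261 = -74616.58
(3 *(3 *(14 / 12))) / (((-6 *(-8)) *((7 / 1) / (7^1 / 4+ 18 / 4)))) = 25 / 128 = 0.20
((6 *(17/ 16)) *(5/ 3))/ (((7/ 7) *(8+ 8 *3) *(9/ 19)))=1615/ 2304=0.70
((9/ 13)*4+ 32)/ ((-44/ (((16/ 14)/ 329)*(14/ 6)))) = -904/ 141141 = -0.01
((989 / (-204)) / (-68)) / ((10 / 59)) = 58351 / 138720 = 0.42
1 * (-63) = -63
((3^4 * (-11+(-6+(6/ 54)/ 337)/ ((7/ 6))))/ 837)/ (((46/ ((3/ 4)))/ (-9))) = 134109/ 585032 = 0.23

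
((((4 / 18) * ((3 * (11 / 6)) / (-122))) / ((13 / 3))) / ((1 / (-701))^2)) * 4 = -10810822 / 2379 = -4544.27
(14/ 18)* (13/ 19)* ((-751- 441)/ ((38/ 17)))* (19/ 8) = -230503/ 342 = -673.99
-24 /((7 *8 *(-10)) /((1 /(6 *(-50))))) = -1 /7000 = -0.00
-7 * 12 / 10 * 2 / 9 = -28 / 15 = -1.87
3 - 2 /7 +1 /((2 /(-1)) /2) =12 /7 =1.71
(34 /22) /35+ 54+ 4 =22347 /385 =58.04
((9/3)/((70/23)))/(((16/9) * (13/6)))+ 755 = 5498263/7280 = 755.26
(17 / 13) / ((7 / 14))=34 / 13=2.62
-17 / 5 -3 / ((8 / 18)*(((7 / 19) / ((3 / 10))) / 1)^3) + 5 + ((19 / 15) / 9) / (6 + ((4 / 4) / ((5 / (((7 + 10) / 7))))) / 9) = -15864991931 / 7849212000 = -2.02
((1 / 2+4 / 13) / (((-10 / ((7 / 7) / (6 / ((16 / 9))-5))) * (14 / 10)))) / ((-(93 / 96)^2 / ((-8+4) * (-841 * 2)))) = -41336832 / 162409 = -254.52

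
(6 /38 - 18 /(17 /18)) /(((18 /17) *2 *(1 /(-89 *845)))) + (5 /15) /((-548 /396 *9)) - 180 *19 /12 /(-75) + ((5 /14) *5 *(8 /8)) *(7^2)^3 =45881981643 /52060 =881328.88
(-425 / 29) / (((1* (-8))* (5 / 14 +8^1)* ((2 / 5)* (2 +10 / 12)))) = 0.19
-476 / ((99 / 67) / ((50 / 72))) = -199325 / 891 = -223.71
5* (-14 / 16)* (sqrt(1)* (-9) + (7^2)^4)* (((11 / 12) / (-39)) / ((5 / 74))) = 2052986551 / 234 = 8773446.80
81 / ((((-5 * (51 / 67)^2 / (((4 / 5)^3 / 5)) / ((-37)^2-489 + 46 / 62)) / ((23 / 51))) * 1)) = -541238945472 / 475946875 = -1137.18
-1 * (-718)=718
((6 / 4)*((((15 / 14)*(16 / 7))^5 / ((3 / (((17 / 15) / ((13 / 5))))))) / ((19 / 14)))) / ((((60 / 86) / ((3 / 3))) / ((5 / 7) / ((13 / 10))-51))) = -927872686080000 / 907028024539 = -1022.98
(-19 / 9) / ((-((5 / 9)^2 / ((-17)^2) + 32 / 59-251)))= -2915721 / 345913318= -0.01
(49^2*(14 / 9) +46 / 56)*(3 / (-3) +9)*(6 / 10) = 1882798 / 105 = 17931.41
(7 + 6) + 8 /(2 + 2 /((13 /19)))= 117 /8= 14.62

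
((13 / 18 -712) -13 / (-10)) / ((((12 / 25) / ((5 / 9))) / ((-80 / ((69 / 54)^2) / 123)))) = 63898000 / 195201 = 327.34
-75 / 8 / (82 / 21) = -1575 / 656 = -2.40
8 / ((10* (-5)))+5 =121 / 25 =4.84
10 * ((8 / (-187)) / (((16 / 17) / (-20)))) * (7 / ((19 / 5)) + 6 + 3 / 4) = 16325 / 209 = 78.11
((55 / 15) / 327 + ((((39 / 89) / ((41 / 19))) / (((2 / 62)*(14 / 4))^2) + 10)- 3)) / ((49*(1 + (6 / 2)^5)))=2012038801 / 1048563802818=0.00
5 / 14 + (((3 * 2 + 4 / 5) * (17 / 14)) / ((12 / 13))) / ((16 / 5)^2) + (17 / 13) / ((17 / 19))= 752621 / 279552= 2.69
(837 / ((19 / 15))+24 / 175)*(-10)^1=-4395162 / 665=-6609.27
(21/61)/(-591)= -7/12017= -0.00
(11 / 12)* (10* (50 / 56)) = 1375 / 168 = 8.18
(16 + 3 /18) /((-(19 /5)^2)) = -2425 /2166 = -1.12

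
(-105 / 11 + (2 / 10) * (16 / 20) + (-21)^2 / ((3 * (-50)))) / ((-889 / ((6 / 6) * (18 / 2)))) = 0.12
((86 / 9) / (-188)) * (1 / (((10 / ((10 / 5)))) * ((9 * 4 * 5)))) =-43 / 761400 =-0.00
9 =9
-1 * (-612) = 612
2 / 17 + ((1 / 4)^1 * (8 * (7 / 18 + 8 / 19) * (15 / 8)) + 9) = 94225 / 7752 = 12.15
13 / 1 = 13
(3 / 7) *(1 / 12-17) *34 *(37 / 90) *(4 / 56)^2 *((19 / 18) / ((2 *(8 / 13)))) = -4505527 / 10160640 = -0.44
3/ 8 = 0.38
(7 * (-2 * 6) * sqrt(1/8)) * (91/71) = -1911 * sqrt(2)/71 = -38.06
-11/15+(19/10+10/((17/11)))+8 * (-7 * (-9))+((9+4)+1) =53615/102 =525.64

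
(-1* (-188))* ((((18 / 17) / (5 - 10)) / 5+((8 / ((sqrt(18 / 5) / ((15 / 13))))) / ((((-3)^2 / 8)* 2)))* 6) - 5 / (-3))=389348 / 1275+30080* sqrt(10) / 39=2744.38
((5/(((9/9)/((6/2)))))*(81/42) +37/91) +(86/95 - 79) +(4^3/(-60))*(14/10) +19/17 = -216634897/4408950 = -49.14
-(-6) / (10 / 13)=39 / 5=7.80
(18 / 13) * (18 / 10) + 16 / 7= 2174 / 455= 4.78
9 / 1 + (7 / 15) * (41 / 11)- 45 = -5653 / 165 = -34.26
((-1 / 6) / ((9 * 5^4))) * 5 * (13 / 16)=-13 / 108000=-0.00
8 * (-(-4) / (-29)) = -32 / 29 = -1.10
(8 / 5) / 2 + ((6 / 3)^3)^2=324 / 5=64.80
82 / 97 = 0.85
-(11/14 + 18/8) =-85/28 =-3.04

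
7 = 7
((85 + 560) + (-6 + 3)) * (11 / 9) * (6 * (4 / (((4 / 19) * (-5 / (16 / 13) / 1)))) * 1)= -22018.95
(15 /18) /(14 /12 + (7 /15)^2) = 375 /623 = 0.60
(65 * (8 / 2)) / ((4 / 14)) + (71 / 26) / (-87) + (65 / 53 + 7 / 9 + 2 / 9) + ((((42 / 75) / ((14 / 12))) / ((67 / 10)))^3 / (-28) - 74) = 26445148148362609 / 31550113890750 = 838.20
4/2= 2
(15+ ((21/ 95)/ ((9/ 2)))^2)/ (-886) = -1218571/ 71965350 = -0.02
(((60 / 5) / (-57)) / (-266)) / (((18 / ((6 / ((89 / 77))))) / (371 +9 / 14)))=57233 / 674709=0.08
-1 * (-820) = 820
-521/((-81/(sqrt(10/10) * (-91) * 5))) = -2926.60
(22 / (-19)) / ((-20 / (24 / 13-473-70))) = -15477 / 494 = -31.33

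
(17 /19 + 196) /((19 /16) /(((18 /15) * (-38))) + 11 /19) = 718272 /2017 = 356.11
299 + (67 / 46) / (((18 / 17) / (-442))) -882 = -493081 / 414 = -1191.02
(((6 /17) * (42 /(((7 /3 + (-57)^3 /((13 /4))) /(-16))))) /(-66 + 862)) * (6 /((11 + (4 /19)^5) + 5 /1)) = 36502651458 /18615266444609525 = 0.00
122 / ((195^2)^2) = 122 / 1445900625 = 0.00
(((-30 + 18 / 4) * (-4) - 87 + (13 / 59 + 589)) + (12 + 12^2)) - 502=15235 / 59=258.22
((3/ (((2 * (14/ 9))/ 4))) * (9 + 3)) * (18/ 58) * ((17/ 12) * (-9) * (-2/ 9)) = 8262/ 203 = 40.70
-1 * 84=-84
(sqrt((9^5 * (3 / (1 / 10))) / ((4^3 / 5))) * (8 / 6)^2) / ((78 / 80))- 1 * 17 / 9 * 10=-170 / 9 +3600 * sqrt(6) / 13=659.43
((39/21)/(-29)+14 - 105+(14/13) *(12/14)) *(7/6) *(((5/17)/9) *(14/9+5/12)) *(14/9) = -98522795/9344322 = -10.54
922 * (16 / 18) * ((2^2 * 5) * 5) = 737600 / 9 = 81955.56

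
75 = 75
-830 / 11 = -75.45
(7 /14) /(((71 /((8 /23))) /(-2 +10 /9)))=-32 /14697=-0.00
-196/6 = -98/3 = -32.67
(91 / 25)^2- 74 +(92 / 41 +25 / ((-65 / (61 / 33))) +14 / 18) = -1927303973 / 32979375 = -58.44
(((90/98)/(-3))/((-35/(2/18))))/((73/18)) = 0.00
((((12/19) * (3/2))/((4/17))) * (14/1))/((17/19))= 63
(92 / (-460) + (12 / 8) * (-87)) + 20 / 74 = -48259 / 370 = -130.43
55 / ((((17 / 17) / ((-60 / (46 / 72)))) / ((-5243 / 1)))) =622868400 / 23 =27081234.78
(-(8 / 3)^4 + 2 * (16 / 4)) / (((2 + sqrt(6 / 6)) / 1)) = -14.19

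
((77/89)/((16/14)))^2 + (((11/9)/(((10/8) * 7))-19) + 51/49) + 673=733008908117/1117811520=655.75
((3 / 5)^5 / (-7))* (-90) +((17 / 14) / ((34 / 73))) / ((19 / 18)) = 576837 / 166250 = 3.47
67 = 67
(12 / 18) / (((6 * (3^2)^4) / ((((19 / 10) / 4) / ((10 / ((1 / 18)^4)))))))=19 / 2479491129600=0.00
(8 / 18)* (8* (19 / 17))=608 / 153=3.97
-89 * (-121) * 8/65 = 86152/65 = 1325.42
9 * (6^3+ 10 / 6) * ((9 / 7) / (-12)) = -209.89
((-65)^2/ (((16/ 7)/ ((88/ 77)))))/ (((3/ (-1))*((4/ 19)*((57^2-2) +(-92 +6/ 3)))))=-80275/ 75768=-1.06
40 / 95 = 8 / 19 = 0.42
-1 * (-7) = 7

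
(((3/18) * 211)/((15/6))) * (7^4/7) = 72373/15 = 4824.87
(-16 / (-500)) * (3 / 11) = 12 / 1375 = 0.01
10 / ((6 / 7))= 35 / 3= 11.67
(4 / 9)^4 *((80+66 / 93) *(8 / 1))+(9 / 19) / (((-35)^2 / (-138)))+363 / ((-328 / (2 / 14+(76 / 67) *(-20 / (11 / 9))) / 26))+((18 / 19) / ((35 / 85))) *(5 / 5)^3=3221736675463121 / 5779597074300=557.43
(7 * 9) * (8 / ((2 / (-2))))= -504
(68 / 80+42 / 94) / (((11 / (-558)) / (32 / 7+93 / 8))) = -308471607 / 289520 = -1065.46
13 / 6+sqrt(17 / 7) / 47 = sqrt(119) / 329+13 / 6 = 2.20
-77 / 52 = -1.48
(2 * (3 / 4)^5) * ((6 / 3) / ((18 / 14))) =189 / 256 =0.74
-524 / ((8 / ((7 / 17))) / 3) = -2751 / 34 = -80.91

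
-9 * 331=-2979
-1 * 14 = -14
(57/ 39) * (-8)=-152/ 13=-11.69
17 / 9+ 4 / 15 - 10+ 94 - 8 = 3517 / 45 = 78.16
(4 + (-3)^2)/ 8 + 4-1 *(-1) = 53/ 8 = 6.62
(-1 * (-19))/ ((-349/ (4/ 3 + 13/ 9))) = -475/ 3141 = -0.15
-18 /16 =-9 /8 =-1.12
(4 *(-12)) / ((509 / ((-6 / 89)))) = 288 / 45301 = 0.01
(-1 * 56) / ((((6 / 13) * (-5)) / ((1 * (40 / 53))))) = 18.31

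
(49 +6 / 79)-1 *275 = -17848 / 79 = -225.92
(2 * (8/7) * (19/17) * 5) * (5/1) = 7600/119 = 63.87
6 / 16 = 3 / 8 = 0.38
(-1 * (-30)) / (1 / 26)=780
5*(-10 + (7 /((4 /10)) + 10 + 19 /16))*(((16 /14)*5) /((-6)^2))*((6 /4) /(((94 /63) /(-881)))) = -19756425 /1504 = -13135.92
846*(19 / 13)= 16074 / 13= 1236.46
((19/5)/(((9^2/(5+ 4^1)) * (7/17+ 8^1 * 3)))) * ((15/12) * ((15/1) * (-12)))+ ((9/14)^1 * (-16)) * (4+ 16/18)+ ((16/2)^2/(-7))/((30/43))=-586363/8715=-67.28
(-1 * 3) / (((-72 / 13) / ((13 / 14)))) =169 / 336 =0.50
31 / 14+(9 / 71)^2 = 157405 / 70574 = 2.23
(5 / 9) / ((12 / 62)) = 155 / 54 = 2.87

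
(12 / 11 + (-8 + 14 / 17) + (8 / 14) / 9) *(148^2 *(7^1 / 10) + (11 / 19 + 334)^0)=-5439358874 / 58905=-92341.21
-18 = -18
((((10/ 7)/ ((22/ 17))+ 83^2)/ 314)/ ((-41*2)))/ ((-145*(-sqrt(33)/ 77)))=-88423*sqrt(33)/ 20534030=-0.02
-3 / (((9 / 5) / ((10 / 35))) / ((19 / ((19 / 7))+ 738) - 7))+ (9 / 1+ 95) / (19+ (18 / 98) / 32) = -72168956 / 208607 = -345.96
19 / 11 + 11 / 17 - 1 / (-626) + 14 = 1916999 / 117062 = 16.38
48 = 48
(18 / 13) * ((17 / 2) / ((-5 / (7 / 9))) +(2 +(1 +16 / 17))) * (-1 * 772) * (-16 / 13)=49494464 / 14365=3445.49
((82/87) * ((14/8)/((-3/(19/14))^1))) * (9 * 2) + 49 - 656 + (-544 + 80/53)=-3574821/3074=-1162.92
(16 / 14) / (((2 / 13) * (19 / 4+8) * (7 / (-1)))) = -208 / 2499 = -0.08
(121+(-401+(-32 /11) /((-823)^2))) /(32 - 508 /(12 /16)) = 782315007 /1803049798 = 0.43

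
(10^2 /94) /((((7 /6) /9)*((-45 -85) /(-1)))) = 270 /4277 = 0.06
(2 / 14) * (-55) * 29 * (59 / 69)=-94105 / 483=-194.83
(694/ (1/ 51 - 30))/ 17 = -2082/ 1529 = -1.36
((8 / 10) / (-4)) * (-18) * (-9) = -162 / 5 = -32.40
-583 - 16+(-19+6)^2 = -430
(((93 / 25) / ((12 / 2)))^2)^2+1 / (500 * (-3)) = 2758063 / 18750000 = 0.15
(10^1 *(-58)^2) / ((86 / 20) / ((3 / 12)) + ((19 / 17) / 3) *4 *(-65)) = -422.28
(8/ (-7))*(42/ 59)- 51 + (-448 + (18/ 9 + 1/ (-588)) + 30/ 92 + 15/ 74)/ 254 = -401691922105/ 7498814568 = -53.57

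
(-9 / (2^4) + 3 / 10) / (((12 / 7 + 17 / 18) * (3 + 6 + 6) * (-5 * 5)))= 441 / 1675000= 0.00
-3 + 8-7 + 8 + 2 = 8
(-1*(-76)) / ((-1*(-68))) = 19 / 17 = 1.12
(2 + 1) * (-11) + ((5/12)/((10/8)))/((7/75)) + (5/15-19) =-1010/21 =-48.10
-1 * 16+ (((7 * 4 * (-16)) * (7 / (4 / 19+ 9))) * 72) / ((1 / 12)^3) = -1059029392 / 25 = -42361175.68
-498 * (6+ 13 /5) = -21414 /5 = -4282.80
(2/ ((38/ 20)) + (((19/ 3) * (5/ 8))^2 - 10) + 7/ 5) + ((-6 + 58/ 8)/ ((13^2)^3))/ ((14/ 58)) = 15014665030529/ 1848860919360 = 8.12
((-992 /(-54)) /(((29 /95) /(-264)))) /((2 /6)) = -4146560 /87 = -47661.61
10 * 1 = 10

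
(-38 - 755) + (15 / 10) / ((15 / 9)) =-7921 / 10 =-792.10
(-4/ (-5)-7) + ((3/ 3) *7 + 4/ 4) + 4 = 29/ 5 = 5.80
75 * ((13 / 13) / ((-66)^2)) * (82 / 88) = 1025 / 63888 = 0.02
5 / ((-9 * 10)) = -0.06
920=920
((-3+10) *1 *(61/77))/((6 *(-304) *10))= -61/200640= -0.00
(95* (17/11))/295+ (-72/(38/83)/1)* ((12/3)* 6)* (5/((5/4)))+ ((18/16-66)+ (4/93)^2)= -12936009408973/853206552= -15161.64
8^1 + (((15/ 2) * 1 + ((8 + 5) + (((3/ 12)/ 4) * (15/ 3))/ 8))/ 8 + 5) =15941/ 1024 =15.57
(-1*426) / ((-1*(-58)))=-213 / 29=-7.34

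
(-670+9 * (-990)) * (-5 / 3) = 47900 / 3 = 15966.67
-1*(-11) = 11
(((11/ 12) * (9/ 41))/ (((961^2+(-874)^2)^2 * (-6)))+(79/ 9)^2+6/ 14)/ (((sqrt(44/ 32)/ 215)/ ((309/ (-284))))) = -908542561185692128078835 * sqrt(22)/ 275709177538207425936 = -15456.29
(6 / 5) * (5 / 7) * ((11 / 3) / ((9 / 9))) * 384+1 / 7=1207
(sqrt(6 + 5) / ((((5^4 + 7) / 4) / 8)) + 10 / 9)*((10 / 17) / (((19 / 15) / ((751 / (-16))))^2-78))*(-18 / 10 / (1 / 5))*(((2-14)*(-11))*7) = 21106045422000*sqrt(11) / 6646591027481 + 5862790395000 / 84134063639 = 80.22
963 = 963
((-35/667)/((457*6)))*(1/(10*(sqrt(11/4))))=-7*sqrt(11)/20118054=-0.00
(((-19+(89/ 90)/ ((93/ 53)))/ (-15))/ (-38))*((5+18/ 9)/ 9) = -1080191/ 42938100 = -0.03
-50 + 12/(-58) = -1456/29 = -50.21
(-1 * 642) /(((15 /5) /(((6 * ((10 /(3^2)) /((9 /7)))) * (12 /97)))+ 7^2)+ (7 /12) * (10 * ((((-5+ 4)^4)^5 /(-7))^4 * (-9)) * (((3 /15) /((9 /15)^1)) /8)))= -8808240 /736433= -11.96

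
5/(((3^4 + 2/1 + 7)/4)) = 0.22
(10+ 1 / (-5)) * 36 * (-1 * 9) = -15876 / 5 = -3175.20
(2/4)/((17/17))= 1/2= 0.50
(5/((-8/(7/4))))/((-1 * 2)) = 35/64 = 0.55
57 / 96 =19 / 32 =0.59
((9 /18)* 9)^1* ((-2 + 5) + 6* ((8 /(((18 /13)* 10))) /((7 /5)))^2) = 5321 /294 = 18.10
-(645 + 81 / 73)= -47166 / 73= -646.11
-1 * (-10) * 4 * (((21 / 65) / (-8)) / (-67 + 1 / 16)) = 16 / 663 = 0.02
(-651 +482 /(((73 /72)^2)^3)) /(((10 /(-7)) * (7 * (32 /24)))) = 94107599439633 /6053369051560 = 15.55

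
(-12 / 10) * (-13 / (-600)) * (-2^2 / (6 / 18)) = 39 / 125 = 0.31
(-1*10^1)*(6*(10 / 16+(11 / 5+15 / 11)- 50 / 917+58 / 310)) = -162147435 / 625394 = -259.27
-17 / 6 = -2.83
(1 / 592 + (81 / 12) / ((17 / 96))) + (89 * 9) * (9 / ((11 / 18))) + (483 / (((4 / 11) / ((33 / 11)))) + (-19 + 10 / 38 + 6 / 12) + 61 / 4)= 33267894953 / 2103376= 15816.43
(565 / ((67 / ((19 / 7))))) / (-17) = -10735 / 7973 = -1.35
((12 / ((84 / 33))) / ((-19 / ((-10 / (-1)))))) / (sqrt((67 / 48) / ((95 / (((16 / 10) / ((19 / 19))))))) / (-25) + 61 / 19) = -1887187500 / 2441897339 - 41250 *sqrt(7638) / 2441897339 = -0.77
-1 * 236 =-236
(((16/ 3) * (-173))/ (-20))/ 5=692/ 75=9.23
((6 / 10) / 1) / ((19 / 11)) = 0.35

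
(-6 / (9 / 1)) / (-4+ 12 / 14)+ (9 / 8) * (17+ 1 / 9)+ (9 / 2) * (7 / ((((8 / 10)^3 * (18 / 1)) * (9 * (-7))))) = 491873 / 25344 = 19.41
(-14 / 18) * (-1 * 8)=56 / 9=6.22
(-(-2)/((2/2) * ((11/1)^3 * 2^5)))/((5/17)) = 17/106480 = 0.00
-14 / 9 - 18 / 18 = -23 / 9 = -2.56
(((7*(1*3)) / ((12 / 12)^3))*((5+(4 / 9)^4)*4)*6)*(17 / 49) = 642328 / 729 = 881.11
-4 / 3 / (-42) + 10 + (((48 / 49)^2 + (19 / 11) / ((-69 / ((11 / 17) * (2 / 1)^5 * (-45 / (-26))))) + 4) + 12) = 2866153208 / 109838547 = 26.09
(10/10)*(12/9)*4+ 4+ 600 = 1828/3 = 609.33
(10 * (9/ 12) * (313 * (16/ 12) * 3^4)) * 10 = 2535300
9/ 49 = 0.18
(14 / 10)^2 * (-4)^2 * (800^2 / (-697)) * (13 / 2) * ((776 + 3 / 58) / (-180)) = 146800675840 / 181917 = 806965.13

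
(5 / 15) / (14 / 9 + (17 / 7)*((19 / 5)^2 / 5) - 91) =-2625 / 649142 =-0.00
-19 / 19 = -1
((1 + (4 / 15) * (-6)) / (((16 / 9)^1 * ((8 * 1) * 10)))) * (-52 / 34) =0.01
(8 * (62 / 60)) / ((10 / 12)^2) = 1488 / 125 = 11.90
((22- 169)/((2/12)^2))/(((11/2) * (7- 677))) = 5292/3685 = 1.44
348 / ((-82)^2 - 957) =348 / 5767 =0.06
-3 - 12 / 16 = -3.75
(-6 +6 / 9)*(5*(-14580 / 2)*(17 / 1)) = 3304800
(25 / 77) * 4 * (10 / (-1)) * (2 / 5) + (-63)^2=305213 / 77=3963.81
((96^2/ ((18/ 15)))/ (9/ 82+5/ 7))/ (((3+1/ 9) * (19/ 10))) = 14169600/ 8987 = 1576.68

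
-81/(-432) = 3/16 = 0.19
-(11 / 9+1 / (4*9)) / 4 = -5 / 16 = -0.31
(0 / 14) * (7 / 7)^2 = 0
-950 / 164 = -475 / 82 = -5.79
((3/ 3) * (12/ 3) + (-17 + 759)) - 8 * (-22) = 922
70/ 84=5/ 6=0.83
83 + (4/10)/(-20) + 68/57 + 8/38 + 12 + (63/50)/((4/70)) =675071/5700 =118.43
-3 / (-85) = 0.04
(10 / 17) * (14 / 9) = 140 / 153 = 0.92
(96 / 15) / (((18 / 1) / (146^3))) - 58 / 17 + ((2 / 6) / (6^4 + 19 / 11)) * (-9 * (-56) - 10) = 2416753157744 / 2184075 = 1106533.96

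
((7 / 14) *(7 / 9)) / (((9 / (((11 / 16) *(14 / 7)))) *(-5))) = -77 / 6480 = -0.01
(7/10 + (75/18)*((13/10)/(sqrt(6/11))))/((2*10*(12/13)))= 91/2400 + 169*sqrt(66)/3456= 0.44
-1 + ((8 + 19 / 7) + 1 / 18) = 1231 / 126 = 9.77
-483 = -483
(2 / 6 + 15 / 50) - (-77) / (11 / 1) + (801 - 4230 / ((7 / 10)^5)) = -12282278987 / 504210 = -24359.45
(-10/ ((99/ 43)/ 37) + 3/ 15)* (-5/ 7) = 79451/ 693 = 114.65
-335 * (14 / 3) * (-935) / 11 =398650 / 3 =132883.33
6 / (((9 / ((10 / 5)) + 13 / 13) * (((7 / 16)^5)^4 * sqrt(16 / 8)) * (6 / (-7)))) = -13635127.57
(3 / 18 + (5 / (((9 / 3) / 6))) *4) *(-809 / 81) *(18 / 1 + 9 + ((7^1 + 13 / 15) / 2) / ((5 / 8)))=-486837593 / 36450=-13356.31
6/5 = 1.20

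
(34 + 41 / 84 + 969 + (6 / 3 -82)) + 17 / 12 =19423 / 21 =924.90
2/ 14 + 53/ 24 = 395/ 168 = 2.35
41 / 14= 2.93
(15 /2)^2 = 225 /4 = 56.25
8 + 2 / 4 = 17 / 2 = 8.50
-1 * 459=-459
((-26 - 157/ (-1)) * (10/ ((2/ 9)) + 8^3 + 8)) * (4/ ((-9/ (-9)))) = 296060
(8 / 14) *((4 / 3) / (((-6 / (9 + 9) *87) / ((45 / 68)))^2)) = 675 / 1701343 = 0.00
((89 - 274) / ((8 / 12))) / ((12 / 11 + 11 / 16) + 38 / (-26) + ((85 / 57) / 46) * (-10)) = 166476024 / 4385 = 37964.89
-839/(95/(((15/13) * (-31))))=78027/247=315.90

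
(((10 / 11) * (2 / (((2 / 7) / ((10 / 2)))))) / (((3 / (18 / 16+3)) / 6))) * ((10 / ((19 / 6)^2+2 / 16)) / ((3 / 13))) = 819000 / 731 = 1120.38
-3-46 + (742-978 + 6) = -279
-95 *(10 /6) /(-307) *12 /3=1900 /921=2.06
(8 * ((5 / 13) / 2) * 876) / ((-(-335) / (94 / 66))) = 54896 / 9581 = 5.73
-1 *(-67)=67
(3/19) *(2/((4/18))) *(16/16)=1.42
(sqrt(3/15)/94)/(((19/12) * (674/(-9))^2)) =243 * sqrt(5)/1014171170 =0.00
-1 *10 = -10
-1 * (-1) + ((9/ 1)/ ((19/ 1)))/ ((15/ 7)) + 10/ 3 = 1298/ 285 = 4.55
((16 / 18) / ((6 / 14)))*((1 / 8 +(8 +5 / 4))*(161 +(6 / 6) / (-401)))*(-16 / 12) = -15064000 / 3609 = -4174.01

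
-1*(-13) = 13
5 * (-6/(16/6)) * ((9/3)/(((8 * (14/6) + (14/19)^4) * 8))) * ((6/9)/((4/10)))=-87966675/237223168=-0.37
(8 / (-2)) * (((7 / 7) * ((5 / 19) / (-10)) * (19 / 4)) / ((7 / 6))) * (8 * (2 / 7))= 48 / 49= 0.98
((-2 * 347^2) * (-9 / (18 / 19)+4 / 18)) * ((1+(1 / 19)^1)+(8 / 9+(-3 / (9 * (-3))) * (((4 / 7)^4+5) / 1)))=20713381945573 / 3695139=5605575.85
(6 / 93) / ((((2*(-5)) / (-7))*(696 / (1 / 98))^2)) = 1 / 103015906560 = 0.00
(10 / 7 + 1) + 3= 38 / 7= 5.43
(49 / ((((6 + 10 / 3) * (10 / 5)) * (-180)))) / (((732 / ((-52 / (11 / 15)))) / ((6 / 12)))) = 91 / 128832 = 0.00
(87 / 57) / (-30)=-29 / 570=-0.05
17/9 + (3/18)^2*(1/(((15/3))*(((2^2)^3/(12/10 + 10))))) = 13607/7200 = 1.89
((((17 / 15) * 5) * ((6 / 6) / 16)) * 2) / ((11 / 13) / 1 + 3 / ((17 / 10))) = 3757 / 13848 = 0.27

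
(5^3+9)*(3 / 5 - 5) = -589.60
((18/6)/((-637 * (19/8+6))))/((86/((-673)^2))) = -5435148/1835197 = -2.96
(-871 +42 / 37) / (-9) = 32185 / 333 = 96.65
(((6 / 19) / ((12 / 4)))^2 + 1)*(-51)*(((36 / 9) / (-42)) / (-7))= -12410 / 17689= -0.70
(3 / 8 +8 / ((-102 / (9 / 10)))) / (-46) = -9 / 1360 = -0.01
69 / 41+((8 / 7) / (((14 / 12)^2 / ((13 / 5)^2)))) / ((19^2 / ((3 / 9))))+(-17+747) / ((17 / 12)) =1115449134603 / 2157615775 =516.98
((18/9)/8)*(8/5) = 2/5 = 0.40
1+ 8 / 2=5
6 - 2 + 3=7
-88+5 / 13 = -87.62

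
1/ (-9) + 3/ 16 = 11/ 144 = 0.08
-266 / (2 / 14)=-1862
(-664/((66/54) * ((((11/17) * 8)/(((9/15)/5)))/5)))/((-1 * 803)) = 38097/485815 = 0.08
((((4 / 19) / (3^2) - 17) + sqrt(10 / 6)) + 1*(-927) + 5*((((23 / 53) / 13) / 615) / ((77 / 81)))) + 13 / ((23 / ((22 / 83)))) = -670174674855583 / 710061298947 + sqrt(15) / 3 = -942.54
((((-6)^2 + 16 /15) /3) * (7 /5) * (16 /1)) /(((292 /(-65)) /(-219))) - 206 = 199294 /15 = 13286.27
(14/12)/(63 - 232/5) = 35/498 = 0.07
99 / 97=1.02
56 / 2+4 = 32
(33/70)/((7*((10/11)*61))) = 363/298900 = 0.00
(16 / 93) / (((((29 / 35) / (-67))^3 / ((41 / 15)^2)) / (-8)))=110985493010560 / 20413593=5436842.65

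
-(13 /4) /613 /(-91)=1 /17164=0.00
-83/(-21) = 83/21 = 3.95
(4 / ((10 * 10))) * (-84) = -84 / 25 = -3.36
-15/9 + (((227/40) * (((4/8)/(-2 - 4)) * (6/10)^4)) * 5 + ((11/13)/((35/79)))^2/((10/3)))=-436646827/496860000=-0.88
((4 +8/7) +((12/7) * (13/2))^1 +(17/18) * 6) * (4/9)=1844/189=9.76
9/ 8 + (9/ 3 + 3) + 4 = 89/ 8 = 11.12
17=17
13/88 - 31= -2715/88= -30.85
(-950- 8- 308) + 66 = -1200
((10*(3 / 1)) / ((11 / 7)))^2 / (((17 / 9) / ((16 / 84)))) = 75600 / 2057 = 36.75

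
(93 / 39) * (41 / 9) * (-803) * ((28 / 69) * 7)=-200040148 / 8073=-24778.91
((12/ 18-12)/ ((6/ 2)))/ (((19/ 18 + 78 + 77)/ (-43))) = 2924/ 2809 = 1.04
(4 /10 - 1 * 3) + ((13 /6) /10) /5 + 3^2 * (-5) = -47.56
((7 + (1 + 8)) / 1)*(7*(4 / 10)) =224 / 5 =44.80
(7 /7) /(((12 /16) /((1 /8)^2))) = 1 /48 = 0.02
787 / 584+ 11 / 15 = 18229 / 8760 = 2.08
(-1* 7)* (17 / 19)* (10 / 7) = -170 / 19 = -8.95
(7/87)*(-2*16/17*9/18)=-112/1479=-0.08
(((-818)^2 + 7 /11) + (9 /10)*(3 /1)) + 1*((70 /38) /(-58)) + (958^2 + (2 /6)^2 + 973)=433082080064 /272745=1587864.42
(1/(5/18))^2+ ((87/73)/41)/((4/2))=1941639/149650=12.97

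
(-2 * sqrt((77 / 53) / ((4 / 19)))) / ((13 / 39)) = -3 * sqrt(77539) / 53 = -15.76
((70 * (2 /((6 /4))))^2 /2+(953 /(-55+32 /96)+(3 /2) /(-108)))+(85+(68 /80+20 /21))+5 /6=152422639 /34440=4425.74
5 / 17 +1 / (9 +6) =92 / 255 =0.36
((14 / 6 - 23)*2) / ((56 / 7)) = -31 / 6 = -5.17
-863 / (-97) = 863 / 97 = 8.90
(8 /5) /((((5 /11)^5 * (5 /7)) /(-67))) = -604263352 /78125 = -7734.57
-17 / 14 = -1.21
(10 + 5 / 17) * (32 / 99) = 5600 / 1683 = 3.33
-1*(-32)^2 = -1024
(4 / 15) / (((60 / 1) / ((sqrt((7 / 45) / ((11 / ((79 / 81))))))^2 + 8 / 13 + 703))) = 366756154 / 117277875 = 3.13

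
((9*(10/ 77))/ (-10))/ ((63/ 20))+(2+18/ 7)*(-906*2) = -4464788/ 539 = -8283.47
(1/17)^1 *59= 59/17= 3.47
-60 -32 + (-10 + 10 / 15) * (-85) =2104 / 3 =701.33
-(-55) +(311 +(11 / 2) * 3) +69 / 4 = 1599 / 4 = 399.75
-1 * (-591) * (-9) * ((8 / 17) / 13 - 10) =52997.46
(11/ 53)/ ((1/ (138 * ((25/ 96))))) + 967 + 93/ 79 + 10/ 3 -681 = 59884673/ 200976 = 297.97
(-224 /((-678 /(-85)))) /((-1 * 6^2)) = 2380 /3051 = 0.78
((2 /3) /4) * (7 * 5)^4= 1500625 /6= 250104.17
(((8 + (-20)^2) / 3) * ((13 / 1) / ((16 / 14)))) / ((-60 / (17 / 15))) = -26299 / 900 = -29.22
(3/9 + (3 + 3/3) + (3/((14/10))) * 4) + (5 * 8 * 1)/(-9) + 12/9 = 617/63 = 9.79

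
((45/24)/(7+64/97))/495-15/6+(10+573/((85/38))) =4396068793/16672920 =263.67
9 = 9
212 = 212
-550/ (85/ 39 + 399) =-10725/ 7823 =-1.37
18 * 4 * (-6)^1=-432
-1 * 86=-86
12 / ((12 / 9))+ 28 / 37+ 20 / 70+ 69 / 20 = 13.49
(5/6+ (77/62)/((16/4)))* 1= 851/744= 1.14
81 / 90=0.90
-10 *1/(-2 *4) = 5/4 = 1.25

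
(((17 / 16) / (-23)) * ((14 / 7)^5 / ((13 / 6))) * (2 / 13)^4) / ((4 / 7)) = -5712 / 8539739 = -0.00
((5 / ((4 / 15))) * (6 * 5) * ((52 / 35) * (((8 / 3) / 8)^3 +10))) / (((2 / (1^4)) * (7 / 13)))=1144975 / 147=7788.95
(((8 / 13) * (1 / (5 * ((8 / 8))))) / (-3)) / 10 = -4 / 975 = -0.00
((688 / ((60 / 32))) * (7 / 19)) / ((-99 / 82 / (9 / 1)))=-3159296 / 3135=-1007.75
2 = 2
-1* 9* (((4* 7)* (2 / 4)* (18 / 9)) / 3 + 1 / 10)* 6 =-2547 / 5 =-509.40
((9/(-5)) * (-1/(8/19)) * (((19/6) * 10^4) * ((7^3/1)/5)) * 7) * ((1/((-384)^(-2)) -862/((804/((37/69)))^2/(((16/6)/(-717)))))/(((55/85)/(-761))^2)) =221258356618589734838483403542375/16687636160877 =13258819552724581340.03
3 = 3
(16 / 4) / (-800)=-1 / 200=-0.00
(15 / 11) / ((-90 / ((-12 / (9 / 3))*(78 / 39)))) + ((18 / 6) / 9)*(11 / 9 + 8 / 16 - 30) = -5527 / 594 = -9.30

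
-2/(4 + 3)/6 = -1/21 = -0.05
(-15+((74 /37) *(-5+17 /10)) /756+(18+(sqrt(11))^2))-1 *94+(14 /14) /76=-80.00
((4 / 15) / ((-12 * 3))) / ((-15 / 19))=0.01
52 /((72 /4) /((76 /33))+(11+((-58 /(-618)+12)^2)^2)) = 18014443809336 /7417504301818433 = 0.00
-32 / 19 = -1.68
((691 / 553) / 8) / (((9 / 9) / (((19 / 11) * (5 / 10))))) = 13129 / 97328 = 0.13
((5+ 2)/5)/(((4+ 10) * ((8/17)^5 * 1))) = 1419857/327680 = 4.33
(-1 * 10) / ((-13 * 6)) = 5 / 39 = 0.13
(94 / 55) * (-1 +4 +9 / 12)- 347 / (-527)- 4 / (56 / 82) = 98233 / 81158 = 1.21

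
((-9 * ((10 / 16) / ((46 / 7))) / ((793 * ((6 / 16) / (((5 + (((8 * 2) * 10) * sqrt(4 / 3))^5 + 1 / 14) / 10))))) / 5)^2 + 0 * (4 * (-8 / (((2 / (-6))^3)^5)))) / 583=4169138176000 * sqrt(3) / 581824300629 + 2206763817411543040001224963 / 8378269929057600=263391348834.68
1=1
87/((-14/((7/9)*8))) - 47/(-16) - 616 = -31283/48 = -651.73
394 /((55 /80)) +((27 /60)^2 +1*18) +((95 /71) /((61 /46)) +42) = 12087520521 /19056400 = 634.30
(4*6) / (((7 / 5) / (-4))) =-480 / 7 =-68.57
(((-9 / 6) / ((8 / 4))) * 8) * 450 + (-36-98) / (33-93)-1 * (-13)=-80543 / 30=-2684.77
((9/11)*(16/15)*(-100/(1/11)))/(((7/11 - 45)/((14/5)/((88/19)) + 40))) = 53598/61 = 878.66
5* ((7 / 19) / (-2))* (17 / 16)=-595 / 608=-0.98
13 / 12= 1.08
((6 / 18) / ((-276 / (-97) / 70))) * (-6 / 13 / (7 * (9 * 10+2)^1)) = -485 / 82524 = -0.01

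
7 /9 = 0.78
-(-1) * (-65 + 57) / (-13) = 8 / 13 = 0.62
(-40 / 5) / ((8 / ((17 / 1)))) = -17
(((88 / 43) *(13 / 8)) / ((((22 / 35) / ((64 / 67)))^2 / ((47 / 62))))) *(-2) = -766438400 / 65822207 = -11.64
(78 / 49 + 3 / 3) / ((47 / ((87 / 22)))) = 11049 / 50666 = 0.22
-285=-285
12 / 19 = 0.63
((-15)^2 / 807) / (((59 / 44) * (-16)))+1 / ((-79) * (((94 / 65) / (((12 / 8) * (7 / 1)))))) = -6181785 / 58929023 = -0.10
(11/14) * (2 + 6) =44/7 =6.29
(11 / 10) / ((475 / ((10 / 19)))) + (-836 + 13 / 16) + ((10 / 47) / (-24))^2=-1198833123697 / 1435408200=-835.19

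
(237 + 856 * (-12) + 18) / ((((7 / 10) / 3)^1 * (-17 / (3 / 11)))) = 128790 / 187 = 688.72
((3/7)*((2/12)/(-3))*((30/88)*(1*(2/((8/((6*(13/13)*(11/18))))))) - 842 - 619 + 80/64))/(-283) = -23351/190176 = -0.12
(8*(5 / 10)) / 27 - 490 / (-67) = 13498 / 1809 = 7.46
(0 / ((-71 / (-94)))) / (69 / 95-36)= 0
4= 4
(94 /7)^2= 8836 /49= 180.33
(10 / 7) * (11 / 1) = 110 / 7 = 15.71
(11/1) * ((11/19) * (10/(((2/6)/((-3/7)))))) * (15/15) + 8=-9826/133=-73.88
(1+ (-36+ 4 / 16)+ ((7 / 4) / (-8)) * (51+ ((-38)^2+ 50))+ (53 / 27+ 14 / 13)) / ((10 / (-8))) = 4152233 / 14040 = 295.74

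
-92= -92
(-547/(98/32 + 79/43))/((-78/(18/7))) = 1129008/306761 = 3.68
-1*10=-10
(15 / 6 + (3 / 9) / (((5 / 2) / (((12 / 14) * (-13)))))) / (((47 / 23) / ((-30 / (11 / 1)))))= -4899 / 3619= -1.35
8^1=8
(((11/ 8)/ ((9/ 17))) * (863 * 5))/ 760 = 161381/ 10944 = 14.75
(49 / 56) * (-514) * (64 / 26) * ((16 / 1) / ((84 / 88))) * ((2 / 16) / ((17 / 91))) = -633248 / 51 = -12416.63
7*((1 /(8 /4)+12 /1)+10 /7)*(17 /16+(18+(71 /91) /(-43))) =17884935 /9632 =1856.82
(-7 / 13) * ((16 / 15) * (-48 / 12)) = 448 / 195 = 2.30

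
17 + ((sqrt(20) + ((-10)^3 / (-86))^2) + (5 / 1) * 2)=2 * sqrt(5) + 299923 / 1849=166.68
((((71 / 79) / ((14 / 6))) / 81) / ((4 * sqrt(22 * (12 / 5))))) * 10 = 355 * sqrt(330) / 3941784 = 0.00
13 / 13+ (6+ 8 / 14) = 53 / 7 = 7.57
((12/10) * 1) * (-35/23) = -42/23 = -1.83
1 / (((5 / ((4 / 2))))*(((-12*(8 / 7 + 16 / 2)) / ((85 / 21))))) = -17 / 1152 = -0.01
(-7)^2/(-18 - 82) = -49/100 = -0.49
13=13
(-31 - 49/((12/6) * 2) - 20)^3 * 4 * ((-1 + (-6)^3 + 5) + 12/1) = 404856925/2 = 202428462.50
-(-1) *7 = 7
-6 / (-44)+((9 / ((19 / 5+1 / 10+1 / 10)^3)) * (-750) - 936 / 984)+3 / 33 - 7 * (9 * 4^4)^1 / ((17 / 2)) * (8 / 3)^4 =-212097167317 / 2208096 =-96054.32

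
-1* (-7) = 7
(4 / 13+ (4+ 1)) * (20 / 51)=460 / 221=2.08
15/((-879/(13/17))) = -0.01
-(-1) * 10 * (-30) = -300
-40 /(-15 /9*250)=12 /125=0.10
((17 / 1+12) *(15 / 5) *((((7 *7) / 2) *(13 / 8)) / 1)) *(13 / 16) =2814.25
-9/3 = -3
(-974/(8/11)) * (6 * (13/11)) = -18993/2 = -9496.50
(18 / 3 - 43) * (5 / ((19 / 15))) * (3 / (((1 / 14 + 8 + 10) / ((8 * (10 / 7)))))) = -1332000 / 4807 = -277.10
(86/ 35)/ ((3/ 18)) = 516/ 35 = 14.74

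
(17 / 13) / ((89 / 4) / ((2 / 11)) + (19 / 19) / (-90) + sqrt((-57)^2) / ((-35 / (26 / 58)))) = 0.01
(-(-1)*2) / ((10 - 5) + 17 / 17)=1 / 3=0.33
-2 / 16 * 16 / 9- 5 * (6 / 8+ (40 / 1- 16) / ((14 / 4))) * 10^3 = -2396264 / 63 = -38035.94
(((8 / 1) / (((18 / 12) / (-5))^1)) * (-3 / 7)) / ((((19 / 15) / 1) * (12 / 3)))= 300 / 133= 2.26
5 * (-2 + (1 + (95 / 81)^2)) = 12320 / 6561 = 1.88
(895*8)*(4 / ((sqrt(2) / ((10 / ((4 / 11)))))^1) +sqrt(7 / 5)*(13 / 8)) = 2327*sqrt(35) +393800*sqrt(2) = 570684.02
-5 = -5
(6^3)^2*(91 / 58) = 2122848 / 29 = 73201.66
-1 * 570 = -570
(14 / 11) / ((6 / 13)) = 2.76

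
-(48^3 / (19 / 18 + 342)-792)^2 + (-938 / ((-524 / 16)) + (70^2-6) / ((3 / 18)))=-954847920408316 / 4995111875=-191156.46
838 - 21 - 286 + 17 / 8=4265 / 8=533.12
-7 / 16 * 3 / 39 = -7 / 208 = -0.03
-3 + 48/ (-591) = -607/ 197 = -3.08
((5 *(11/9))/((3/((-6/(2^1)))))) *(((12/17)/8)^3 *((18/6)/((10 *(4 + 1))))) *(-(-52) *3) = -3861/98260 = -0.04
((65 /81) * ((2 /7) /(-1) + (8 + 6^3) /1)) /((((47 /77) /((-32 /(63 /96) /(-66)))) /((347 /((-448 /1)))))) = -10465520 /62181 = -168.31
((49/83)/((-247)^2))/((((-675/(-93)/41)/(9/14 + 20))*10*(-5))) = -2571233/113934307500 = -0.00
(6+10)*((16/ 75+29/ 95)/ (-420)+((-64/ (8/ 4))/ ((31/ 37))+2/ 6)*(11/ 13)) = -30908529268/ 60298875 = -512.59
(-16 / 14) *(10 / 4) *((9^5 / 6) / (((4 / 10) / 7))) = -492075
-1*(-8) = 8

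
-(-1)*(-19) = -19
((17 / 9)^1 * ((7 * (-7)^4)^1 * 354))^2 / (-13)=-1136690571084964 / 117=-9715304026367.21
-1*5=-5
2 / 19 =0.11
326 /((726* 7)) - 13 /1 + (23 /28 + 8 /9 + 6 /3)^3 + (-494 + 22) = -840106865281 /1936363968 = -433.86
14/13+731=9517/13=732.08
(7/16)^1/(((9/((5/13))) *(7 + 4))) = 35/20592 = 0.00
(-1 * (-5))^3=125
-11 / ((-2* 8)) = 11 / 16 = 0.69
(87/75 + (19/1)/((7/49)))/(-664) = -1677/8300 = -0.20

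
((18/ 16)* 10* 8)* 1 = 90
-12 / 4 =-3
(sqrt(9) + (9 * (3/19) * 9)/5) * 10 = 1056/19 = 55.58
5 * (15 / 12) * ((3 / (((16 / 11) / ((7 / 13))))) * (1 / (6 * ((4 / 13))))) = 1925 / 512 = 3.76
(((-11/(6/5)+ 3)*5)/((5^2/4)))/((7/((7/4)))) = -37/30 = -1.23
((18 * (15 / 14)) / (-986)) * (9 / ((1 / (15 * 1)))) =-18225 / 6902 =-2.64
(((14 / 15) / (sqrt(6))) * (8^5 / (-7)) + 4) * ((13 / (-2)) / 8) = -13 / 4 + 26624 * sqrt(6) / 45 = 1445.98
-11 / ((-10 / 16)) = 88 / 5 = 17.60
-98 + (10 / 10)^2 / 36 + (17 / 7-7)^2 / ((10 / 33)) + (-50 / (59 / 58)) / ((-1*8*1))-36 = -30632111 / 520380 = -58.86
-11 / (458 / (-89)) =979 / 458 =2.14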